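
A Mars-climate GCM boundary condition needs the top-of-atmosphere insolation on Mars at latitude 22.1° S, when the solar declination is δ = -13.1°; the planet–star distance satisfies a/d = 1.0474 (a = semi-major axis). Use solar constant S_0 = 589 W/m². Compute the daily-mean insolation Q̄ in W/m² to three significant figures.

Q̄ ≈ 214 W/m²

cos h₀ = −tan(-22.1°) tan(-13.100°) = -0.0945, h₀ = 1.6654 rad.
Bracket: h₀ sin ϕ sin δ + cos ϕ cos δ sin h₀ = 1.6654×-0.37622×-0.22665 + 0.92653×0.97398×0.99553 = 0.142009 + 0.898388 = 1.040397.
Inverse-square distance factor (a/d)² = 1.0474² = 1.097047.
Q̄ = (S_0/π) × 1.097047 × [bracket] = (589/π) × 1.097047 × 1.040397 = 214.0 W/m².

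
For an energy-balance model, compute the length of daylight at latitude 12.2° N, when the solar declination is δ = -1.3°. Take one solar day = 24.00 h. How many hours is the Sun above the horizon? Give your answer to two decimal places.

cos h₀ = −tan ϕ · tan δ = −tan(+12.2°) × tan(-1.300°) = 0.0049, so h₀ = 1.5659 rad = 89.72°.
Daylight = 2h₀/(2π) × 24.00 h = (1.5659/π) × 24.00 = 11.96 h.

11.96 h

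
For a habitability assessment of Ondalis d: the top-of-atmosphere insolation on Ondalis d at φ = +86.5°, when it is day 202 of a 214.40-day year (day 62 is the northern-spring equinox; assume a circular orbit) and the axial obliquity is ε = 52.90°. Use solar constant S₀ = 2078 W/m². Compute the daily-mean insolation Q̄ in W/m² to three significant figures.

Solar longitude: λ_s = 360° × (202 − 62)/214.40 = 235.075°.
sin δ = sin 52.90° × sin 235.075° = -0.65394, so δ = -40.839°.
cos H₀ = −tan(+86.5°) tan(-40.839°) = 14.1323 ≥ 1 ⇒ polar night, H₀ = 0 and Q̄ = 0.

Q̄ ≈ 0.00 W/m²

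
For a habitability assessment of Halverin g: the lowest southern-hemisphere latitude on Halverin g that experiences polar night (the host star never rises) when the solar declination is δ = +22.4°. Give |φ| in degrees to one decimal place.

|φ| = 67.6°

Polar night requires cos H₀ = −tan φ tan δ ≥ 1, i.e. tan φ tan δ ≤ −1.
The boundary is |tan φ| · |tan δ| = 1, so |φ| = 90° − |δ| = 90° − 22.4° = 67.6° in the southern hemisphere.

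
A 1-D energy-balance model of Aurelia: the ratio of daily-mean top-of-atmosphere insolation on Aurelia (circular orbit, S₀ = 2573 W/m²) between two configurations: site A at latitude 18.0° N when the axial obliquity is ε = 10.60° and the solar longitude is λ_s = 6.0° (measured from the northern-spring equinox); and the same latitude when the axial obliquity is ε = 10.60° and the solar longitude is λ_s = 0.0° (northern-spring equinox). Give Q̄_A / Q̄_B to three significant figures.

— Configuration A (φ=+18.0°):
Solar declination: sin δ = sin ε · sin λ_s = sin 10.60° × sin 6.0° = 0.01923, so δ = +1.102°.
cos H₀ = −tan(+18.0°) tan(+1.102°) = -0.0062, H₀ = 1.5770 rad.
Bracket: H₀ sin φ sin δ + cos φ cos δ sin H₀ = 1.5770×0.30902×0.01923 + 0.95106×0.99982×0.99998 = 0.009371 + 0.950870 = 0.960241.
Q̄ = (S₀/π) × [bracket] = (2573/π) × 0.960241 = 786.45 W/m².
— Configuration B (φ=+18.0°):
Solar declination: sin δ = sin ε · sin λ_s = sin 10.60° × sin 0.0° = 0.00000, so δ = +0.000°.
cos H₀ = −tan(+18.0°) tan(+0.000°) = -0.0000, H₀ = 1.5708 rad.
Bracket: H₀ sin φ sin δ + cos φ cos δ sin H₀ = 1.5708×0.30902×0.00000 + 0.95106×1.00000×1.00000 = 0.000000 + 0.951060 = 0.951060.
Q̄ = (S₀/π) × [bracket] = (2573/π) × 0.951060 = 778.93 W/m².
Ratio Q̄_A / Q̄_B = 786.45 / 778.93 = 1.010.

Q̄_A / Q̄_B ≈ 1.01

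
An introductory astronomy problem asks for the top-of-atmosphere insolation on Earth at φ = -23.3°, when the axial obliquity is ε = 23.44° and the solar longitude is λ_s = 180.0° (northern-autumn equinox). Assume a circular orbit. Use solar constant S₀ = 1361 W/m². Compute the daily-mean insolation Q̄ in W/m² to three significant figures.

Solar declination: sin δ = sin ε · sin λ_s = sin 23.44° × sin 180.0° = 0.00000, so δ = +0.000°.
cos H₀ = −tan(-23.3°) tan(+0.000°) = 0.0000, H₀ = 1.5708 rad.
Bracket: H₀ sin φ sin δ + cos φ cos δ sin H₀ = 1.5708×-0.39555×0.00000 + 0.91845×1.00000×1.00000 = -0.000000 + 0.918450 = 0.918450.
Q̄ = (S₀/π) × [bracket] = (1361/π) × 0.918450 = 397.9 W/m².

Q̄ ≈ 398 W/m²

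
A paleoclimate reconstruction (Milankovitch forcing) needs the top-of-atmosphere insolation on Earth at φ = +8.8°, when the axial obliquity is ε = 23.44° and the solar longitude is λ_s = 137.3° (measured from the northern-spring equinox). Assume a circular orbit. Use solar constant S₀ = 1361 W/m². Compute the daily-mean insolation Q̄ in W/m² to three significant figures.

Solar declination: sin δ = sin ε · sin λ_s = sin 23.44° × sin 137.3° = 0.26976, so δ = +15.650°.
cos H₀ = −tan(+8.8°) tan(+15.650°) = -0.0434, H₀ = 1.6142 rad.
Bracket: H₀ sin φ sin δ + cos φ cos δ sin H₀ = 1.6142×0.15299×0.26976 + 0.98823×0.96293×0.99906 = 0.066619 + 0.950702 = 1.017321.
Q̄ = (S₀/π) × [bracket] = (1361/π) × 1.017321 = 440.7 W/m².

Q̄ ≈ 441 W/m²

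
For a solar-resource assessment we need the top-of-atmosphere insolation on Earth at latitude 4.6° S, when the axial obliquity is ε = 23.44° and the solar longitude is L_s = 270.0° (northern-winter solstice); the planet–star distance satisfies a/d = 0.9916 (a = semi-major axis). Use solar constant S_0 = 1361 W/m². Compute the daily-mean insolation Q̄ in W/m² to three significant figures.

Q̄ ≈ 411 W/m²

Solar declination: sin δ = sin ε · sin L_s = sin 23.44° × sin 270.0° = -0.39779, so δ = -23.440°.
cos h₀ = −tan(-4.6°) tan(-23.440°) = -0.0349, h₀ = 1.6057 rad.
Bracket: h₀ sin ϕ sin δ + cos ϕ cos δ sin h₀ = 1.6057×-0.08020×-0.39779 + 0.99678×0.91748×0.99939 = 0.051226 + 0.913968 = 0.965194.
Inverse-square distance factor (a/d)² = 0.9916² = 0.983271.
Q̄ = (S_0/π) × 0.983271 × [bracket] = (1361/π) × 0.983271 × 0.965194 = 411.1 W/m².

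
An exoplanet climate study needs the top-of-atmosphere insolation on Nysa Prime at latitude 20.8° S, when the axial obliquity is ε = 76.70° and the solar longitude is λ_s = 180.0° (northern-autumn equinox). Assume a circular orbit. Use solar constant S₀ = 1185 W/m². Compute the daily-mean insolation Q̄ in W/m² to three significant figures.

Solar declination: sin δ = sin ε · sin λ_s = sin 76.70° × sin 180.0° = 0.00000, so δ = +0.000°.
cos H₀ = −tan(-20.8°) tan(+0.000°) = 0.0000, H₀ = 1.5708 rad.
Bracket: H₀ sin φ sin δ + cos φ cos δ sin H₀ = 1.5708×-0.35511×0.00000 + 0.93483×1.00000×1.00000 = -0.000000 + 0.934830 = 0.934830.
Q̄ = (S₀/π) × [bracket] = (1185/π) × 0.934830 = 352.6 W/m².

Q̄ ≈ 353 W/m²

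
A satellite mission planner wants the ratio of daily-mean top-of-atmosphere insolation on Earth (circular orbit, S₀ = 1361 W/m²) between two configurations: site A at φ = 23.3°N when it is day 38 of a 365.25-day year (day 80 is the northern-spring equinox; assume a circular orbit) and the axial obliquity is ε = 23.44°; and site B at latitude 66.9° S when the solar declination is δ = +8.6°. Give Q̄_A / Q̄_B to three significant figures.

— Configuration A (φ=+23.3°):
Solar longitude: λ_s = 360° × (38 − 80)/365.25 = -41.396°, i.e. -41.396° + 360° = 318.604°.
sin δ = sin 23.44° × sin 318.604° = -0.26304, so δ = -15.251°.
cos H₀ = −tan(+23.3°) tan(-15.251°) = 0.1174, H₀ = 1.4531 rad.
Bracket: H₀ sin φ sin δ + cos φ cos δ sin H₀ = 1.4531×0.39555×-0.26304 + 0.91845×0.96478×0.99308 = -0.151188 + 0.879970 = 0.728782.
Q̄ = (S₀/π) × [bracket] = (1361/π) × 0.728782 = 315.72 W/m².
— Configuration B (φ=-66.9°):
cos H₀ = −tan(-66.9°) tan(+8.600°) = 0.3546, H₀ = 1.2083 rad.
Bracket: H₀ sin φ sin δ + cos φ cos δ sin H₀ = 1.2083×-0.91982×0.14954 + 0.39234×0.98876×0.93503 = -0.166202 + 0.362726 = 0.196524.
Q̄ = (S₀/π) × [bracket] = (1361/π) × 0.196524 = 85.138 W/m².
Ratio Q̄_A / Q̄_B = 315.72 / 85.138 = 3.708.

Q̄_A / Q̄_B ≈ 3.71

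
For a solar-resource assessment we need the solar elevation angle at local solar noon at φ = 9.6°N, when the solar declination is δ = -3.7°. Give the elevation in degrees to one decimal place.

At local noon the hour angle is zero, so the zenith angle equals |φ − δ| = |+9.6° − (-3.700°)| = 13.300°.
Elevation = 90° − 13.300° = 76.7°.

76.7°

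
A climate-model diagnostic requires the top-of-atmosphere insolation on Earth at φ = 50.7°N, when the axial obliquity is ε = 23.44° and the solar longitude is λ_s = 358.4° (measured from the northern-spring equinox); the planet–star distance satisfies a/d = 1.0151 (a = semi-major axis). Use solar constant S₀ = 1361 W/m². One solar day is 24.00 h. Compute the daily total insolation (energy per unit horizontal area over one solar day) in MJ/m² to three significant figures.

Solar declination: sin δ = sin ε · sin λ_s = sin 23.44° × sin 358.4° = -0.01111, so δ = -0.636°.
cos H₀ = −tan(+50.7°) tan(-0.636°) = 0.0136, H₀ = 1.5572 rad.
Bracket: H₀ sin φ sin δ + cos φ cos δ sin H₀ = 1.5572×0.77384×-0.01111 + 0.63338×0.99994×0.99991 = -0.013388 + 0.633285 = 0.619897.
Inverse-square distance factor (a/d)² = 1.0151² = 1.030428.
Q̄ = (S₀/π) × 1.030428 × [bracket] = (1361/π) × 1.030428 × 0.619897 = 276.72 W/m².
Daily total = Q̄ × 24.00 h × 3600 s/h = 276.72 × 24.00 × 3600 / 10⁶ = 23.91 MJ/m².

23.9 MJ/m²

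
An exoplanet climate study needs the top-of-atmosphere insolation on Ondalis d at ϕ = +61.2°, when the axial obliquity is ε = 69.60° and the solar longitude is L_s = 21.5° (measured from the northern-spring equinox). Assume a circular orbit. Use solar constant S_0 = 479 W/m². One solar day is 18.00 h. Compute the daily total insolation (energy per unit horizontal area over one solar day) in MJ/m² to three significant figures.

Solar declination: sin δ = sin ε · sin L_s = sin 69.60° × sin 21.5° = 0.34351, so δ = +20.091°.
cos h₀ = −tan(+61.2°) tan(+20.091°) = -0.6653, h₀ = 2.2987 rad.
Bracket: h₀ sin ϕ sin δ + cos ϕ cos δ sin h₀ = 2.2987×0.87631×0.34351 + 0.48175×0.93915×0.74654 = 0.691958 + 0.337761 = 1.029719.
Q̄ = (S_0/π) × [bracket] = (479/π) × 1.029719 = 157.00 W/m².
Daily total = Q̄ × 18.00 h × 3600 s/h = 157.00 × 18.00 × 3600 / 10⁶ = 10.17 MJ/m².

10.2 MJ/m²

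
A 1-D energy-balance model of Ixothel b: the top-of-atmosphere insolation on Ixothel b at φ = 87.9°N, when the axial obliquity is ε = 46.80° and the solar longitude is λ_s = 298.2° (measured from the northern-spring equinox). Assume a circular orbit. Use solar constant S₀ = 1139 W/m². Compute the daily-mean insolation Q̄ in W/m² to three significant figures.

Solar declination: sin δ = sin ε · sin λ_s = sin 46.80° × sin 298.2° = -0.64244, so δ = -39.974°.
cos H₀ = −tan(+87.9°) tan(-39.974°) = 22.8626 ≥ 1 ⇒ polar night, H₀ = 0 and Q̄ = 0.

Q̄ ≈ 0.00 W/m²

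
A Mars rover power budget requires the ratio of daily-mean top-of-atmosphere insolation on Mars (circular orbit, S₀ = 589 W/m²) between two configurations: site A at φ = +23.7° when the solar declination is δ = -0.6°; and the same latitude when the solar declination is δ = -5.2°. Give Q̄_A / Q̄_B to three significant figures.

— Configuration A (φ=+23.7°):
cos H₀ = −tan(+23.7°) tan(-0.600°) = 0.0046, H₀ = 1.5662 rad.
Bracket: H₀ sin φ sin δ + cos φ cos δ sin H₀ = 1.5662×0.40195×-0.01047 + 0.91566×0.99995×0.99999 = -0.006591 + 0.915605 = 0.909014.
Q̄ = (S₀/π) × [bracket] = (589/π) × 0.909014 = 170.43 W/m².
— Configuration B (φ=+23.7°):
cos H₀ = −tan(+23.7°) tan(-5.200°) = 0.0399, H₀ = 1.5308 rad.
Bracket: H₀ sin φ sin δ + cos φ cos δ sin H₀ = 1.5308×0.40195×-0.09063 + 0.91566×0.99588×0.99920 = -0.055765 + 0.911158 = 0.855393.
Q̄ = (S₀/π) × [bracket] = (589/π) × 0.855393 = 160.37 W/m².
Ratio Q̄_A / Q̄_B = 170.43 / 160.37 = 1.063.

Q̄_A / Q̄_B ≈ 1.06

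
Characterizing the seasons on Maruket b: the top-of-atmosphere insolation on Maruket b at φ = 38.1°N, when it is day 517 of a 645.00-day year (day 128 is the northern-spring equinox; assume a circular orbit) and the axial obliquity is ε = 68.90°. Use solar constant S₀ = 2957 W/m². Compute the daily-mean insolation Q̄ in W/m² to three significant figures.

Q̄ ≈ 188 W/m²

Solar longitude: λ_s = 360° × (517 − 128)/645.00 = 217.116°.
sin δ = sin 68.90° × sin 217.116° = -0.56298, so δ = -34.262°.
cos H₀ = −tan(+38.1°) tan(-34.262°) = 0.5341, H₀ = 1.0073 rad.
Bracket: H₀ sin φ sin δ + cos φ cos δ sin H₀ = 1.0073×0.61704×-0.56298 + 0.78694×0.82647×0.84541 = -0.349917 + 0.549840 = 0.199923.
Q̄ = (S₀/π) × [bracket] = (2957/π) × 0.199923 = 188.2 W/m².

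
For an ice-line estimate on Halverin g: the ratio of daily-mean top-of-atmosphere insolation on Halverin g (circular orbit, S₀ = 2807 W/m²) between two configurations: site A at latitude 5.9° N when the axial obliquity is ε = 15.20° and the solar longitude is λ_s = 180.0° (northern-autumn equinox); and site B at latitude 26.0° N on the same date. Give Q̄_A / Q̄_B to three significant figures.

Q̄_A / Q̄_B ≈ 1.11

— Configuration A (φ=+5.9°):
Solar declination: sin δ = sin ε · sin λ_s = sin 15.20° × sin 180.0° = 0.00000, so δ = +0.000°.
cos H₀ = −tan(+5.9°) tan(+0.000°) = -0.0000, H₀ = 1.5708 rad.
Bracket: H₀ sin φ sin δ + cos φ cos δ sin H₀ = 1.5708×0.10279×0.00000 + 0.99470×1.00000×1.00000 = 0.000000 + 0.994700 = 0.994700.
Q̄ = (S₀/π) × [bracket] = (2807/π) × 0.994700 = 888.76 W/m².
— Configuration B (φ=+26.0°):
cos H₀ = −tan(+26.0°) tan(+0.000°) = -0.0000, H₀ = 1.5708 rad.
Bracket: H₀ sin φ sin δ + cos φ cos δ sin H₀ = 1.5708×0.43837×0.00000 + 0.89879×1.00000×1.00000 = 0.000000 + 0.898790 = 0.898790.
Q̄ = (S₀/π) × [bracket] = (2807/π) × 0.898790 = 803.07 W/m².
Ratio Q̄_A / Q̄_B = 888.76 / 803.07 = 1.107.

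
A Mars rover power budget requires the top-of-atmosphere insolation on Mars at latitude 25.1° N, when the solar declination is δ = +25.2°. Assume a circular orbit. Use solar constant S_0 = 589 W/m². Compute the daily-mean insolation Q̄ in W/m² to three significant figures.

cos h₀ = −tan(+25.1°) tan(+25.200°) = -0.2204, h₀ = 1.7930 rad.
Bracket: h₀ sin ϕ sin δ + cos ϕ cos δ sin h₀ = 1.7930×0.42420×0.42578 + 0.90557×0.90483×0.97540 = 0.323844 + 0.799230 = 1.123074.
Q̄ = (S_0/π) × [bracket] = (589/π) × 1.123074 = 210.6 W/m².

Q̄ ≈ 211 W/m²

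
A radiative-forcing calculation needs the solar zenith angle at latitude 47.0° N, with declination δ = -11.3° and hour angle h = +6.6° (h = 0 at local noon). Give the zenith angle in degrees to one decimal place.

θ_z = 58.6°

cos θ_z = sin ϕ sin δ + cos ϕ cos δ cos h = -0.143306 + 0.664345 = 0.521039.
θ_z = arccos(0.521039) = 58.6°.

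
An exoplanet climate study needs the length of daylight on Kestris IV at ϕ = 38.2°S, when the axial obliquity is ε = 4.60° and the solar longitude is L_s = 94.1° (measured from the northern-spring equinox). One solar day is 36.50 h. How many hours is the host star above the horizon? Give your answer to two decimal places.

17.52 h

Solar declination: sin δ = sin ε · sin L_s = sin 4.60° × sin 94.1° = 0.07999, so δ = +4.588°.
cos h₀ = −tan ϕ · tan δ = −tan(-38.2°) × tan(+4.588°) = 0.0632, so h₀ = 1.5076 rad = 86.38°.
Daylight = 2h₀/(2π) × 36.50 h = (1.5076/π) × 36.50 = 17.52 h.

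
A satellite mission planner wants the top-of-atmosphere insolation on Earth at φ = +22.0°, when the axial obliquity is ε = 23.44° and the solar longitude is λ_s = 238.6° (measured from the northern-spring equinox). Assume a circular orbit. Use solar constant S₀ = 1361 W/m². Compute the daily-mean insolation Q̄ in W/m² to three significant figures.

Q̄ ≈ 295 W/m²

Solar declination: sin δ = sin ε · sin λ_s = sin 23.44° × sin 238.6° = -0.33953, so δ = -19.848°.
cos H₀ = −tan(+22.0°) tan(-19.848°) = 0.1458, H₀ = 1.4244 rad.
Bracket: H₀ sin φ sin δ + cos φ cos δ sin H₀ = 1.4244×0.37461×-0.33953 + 0.92718×0.94059×0.98931 = -0.181171 + 0.862774 = 0.681603.
Q̄ = (S₀/π) × [bracket] = (1361/π) × 0.681603 = 295.3 W/m².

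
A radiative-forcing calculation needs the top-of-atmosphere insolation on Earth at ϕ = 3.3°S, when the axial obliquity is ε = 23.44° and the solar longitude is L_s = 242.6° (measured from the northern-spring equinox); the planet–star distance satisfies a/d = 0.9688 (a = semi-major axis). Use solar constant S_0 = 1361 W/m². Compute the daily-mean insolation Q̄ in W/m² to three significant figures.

Solar declination: sin δ = sin ε · sin L_s = sin 23.44° × sin 242.6° = -0.35316, so δ = -20.681°.
cos h₀ = −tan(-3.3°) tan(-20.681°) = -0.0218, h₀ = 1.5926 rad.
Bracket: h₀ sin ϕ sin δ + cos ϕ cos δ sin h₀ = 1.5926×-0.05756×-0.35316 + 0.99834×0.93556×0.99976 = 0.032374 + 0.933783 = 0.966157.
Inverse-square distance factor (a/d)² = 0.9688² = 0.938573.
Q̄ = (S_0/π) × 0.938573 × [bracket] = (1361/π) × 0.938573 × 0.966157 = 392.8 W/m².

Q̄ ≈ 393 W/m²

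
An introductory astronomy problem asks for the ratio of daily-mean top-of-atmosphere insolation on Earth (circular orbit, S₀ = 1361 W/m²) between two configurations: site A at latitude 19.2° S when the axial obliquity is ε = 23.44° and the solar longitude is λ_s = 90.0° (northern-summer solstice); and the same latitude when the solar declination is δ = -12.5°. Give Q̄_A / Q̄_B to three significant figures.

— Configuration A (φ=-19.2°):
Solar declination: sin δ = sin ε · sin λ_s = sin 23.44° × sin 90.0° = 0.39779, so δ = +23.440°.
cos H₀ = −tan(-19.2°) tan(+23.440°) = 0.1510, H₀ = 1.4192 rad.
Bracket: H₀ sin φ sin δ + cos φ cos δ sin H₀ = 1.4192×-0.32887×0.39779 + 0.94438×0.91748×0.98854 = -0.185661 + 0.856520 = 0.670859.
Q̄ = (S₀/π) × [bracket] = (1361/π) × 0.670859 = 290.63 W/m².
— Configuration B (φ=-19.2°):
cos H₀ = −tan(-19.2°) tan(-12.500°) = -0.0772, H₀ = 1.6481 rad.
Bracket: H₀ sin φ sin δ + cos φ cos δ sin H₀ = 1.6481×-0.32887×-0.21644 + 0.94438×0.97630×0.99702 = 0.117313 + 0.919251 = 1.036564.
Q̄ = (S₀/π) × [bracket] = (1361/π) × 1.036564 = 449.06 W/m².
Ratio Q̄_A / Q̄_B = 290.63 / 449.06 = 0.6472.

Q̄_A / Q̄_B ≈ 0.647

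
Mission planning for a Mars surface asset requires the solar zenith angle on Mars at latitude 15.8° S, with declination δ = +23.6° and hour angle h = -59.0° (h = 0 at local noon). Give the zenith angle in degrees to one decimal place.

cos θ_z = sin φ sin δ + cos φ cos δ cos h = -0.109007 + 0.454130 = 0.345123.
θ_z = arccos(0.345123) = 69.8°.

θ_z = 69.8°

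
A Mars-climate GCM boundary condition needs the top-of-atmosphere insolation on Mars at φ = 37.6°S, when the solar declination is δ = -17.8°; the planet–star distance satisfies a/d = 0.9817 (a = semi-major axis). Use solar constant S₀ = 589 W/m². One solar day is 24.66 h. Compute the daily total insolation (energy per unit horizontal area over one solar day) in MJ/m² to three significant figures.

17.2 MJ/m²

cos H₀ = −tan(-37.6°) tan(-17.800°) = -0.2473, H₀ = 1.8206 rad.
Bracket: H₀ sin φ sin δ + cos φ cos δ sin H₀ = 1.8206×-0.61015×-0.30570 + 0.79229×0.95213×0.96895 = 0.339584 + 0.730940 = 1.070524.
Inverse-square distance factor (a/d)² = 0.9817² = 0.963735.
Q̄ = (S₀/π) × 0.963735 × [bracket] = (589/π) × 0.963735 × 1.070524 = 193.43 W/m².
Daily total = Q̄ × 24.66 h × 3600 s/h = 193.43 × 24.66 × 3600 / 10⁶ = 17.17 MJ/m².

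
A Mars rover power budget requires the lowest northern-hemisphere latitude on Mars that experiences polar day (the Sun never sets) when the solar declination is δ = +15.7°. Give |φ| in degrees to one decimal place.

Polar day requires cos H₀ = −tan φ tan δ ≤ −1, i.e. tan φ tan δ ≥ 1.
The boundary is |tan φ| · |tan δ| = 1, so |φ| = 90° − |δ| = 90° − 15.7° = 74.3° in the northern hemisphere.

|φ| = 74.3°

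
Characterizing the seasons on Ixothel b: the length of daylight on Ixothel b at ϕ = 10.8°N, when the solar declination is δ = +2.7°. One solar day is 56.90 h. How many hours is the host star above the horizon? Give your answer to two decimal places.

28.61 h

cos h₀ = −tan ϕ · tan δ = −tan(+10.8°) × tan(+2.700°) = -0.0090, so h₀ = 1.5798 rad = 90.52°.
Daylight = 2h₀/(2π) × 56.90 h = (1.5798/π) × 56.90 = 28.61 h.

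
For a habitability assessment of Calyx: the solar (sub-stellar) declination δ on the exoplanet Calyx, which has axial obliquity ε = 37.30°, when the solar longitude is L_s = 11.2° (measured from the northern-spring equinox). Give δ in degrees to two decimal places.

δ = +6.76°

sin δ = sin ε · sin L_s = sin 37.30° × sin 11.2° = 0.117704.
δ = arcsin(0.117704) = +6.76°.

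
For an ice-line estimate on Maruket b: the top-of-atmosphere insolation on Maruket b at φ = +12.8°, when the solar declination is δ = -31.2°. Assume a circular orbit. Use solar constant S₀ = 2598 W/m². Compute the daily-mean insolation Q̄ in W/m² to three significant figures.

cos H₀ = −tan(+12.8°) tan(-31.200°) = 0.1376, H₀ = 1.4328 rad.
Bracket: H₀ sin φ sin δ + cos φ cos δ sin H₀ = 1.4328×0.22155×-0.51803 + 0.97515×0.85536×0.99049 = -0.164442 + 0.826172 = 0.661730.
Q̄ = (S₀/π) × [bracket] = (2598/π) × 0.661730 = 547.2 W/m².

Q̄ ≈ 547 W/m²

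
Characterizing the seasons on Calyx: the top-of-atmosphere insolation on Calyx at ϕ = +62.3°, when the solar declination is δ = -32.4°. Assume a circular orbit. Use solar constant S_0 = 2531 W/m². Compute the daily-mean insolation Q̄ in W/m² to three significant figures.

Q̄ ≈ 0.00 W/m²

cos h₀ = −tan(+62.3°) tan(-32.400°) = 1.2088 ≥ 1 ⇒ polar night, h₀ = 0 and Q̄ = 0.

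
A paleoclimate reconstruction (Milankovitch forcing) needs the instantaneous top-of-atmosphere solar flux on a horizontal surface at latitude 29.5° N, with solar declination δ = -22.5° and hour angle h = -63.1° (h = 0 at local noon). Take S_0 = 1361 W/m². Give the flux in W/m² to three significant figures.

cos θ_z = sin ϕ sin δ + cos ϕ cos δ cos h = -0.188442 + 0.363804 = 0.175362.
Flux = S_0 · cos θ_z = 1361 × 0.175362 = 238.7 W/m².

239 W/m²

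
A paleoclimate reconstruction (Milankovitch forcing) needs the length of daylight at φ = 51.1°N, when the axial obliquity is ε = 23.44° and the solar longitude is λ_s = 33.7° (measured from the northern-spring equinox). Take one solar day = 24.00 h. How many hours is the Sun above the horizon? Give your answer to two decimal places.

Solar declination: sin δ = sin ε · sin λ_s = sin 23.44° × sin 33.7° = 0.22071, so δ = +12.751°.
cos H₀ = −tan φ · tan δ = −tan(+51.1°) × tan(+12.751°) = -0.2804, so H₀ = 1.8551 rad = 106.29°.
Daylight = 2H₀/(2π) × 24.00 h = (1.8551/π) × 24.00 = 14.17 h.

14.17 h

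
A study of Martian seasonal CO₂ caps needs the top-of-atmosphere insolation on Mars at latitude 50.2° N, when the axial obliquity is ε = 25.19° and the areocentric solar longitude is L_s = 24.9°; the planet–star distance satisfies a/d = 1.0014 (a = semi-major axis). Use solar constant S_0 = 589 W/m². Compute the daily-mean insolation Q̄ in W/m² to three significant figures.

Q̄ ≈ 162 W/m²

sin δ = sin 25.19° × sin 24.9° = 0.17920, so δ = +10.323°.
cos h₀ = −tan(+50.2°) tan(+10.323°) = -0.2186, h₀ = 1.7912 rad.
Bracket: h₀ sin ϕ sin δ + cos ϕ cos δ sin h₀ = 1.7912×0.76828×0.17920 + 0.64011×0.98381×0.97581 = 0.246605 + 0.614513 = 0.861118.
Inverse-square distance factor (a/d)² = 1.0014² = 1.002802.
Q̄ = (S_0/π) × 1.002802 × [bracket] = (589/π) × 1.002802 × 0.861118 = 161.9 W/m².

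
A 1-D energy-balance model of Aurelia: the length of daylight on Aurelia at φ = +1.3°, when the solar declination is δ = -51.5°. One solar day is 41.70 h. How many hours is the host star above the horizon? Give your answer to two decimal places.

cos H₀ = −tan φ · tan δ = −tan(+1.3°) × tan(-51.500°) = 0.0285, so H₀ = 1.5423 rad = 88.37°.
Daylight = 2H₀/(2π) × 41.70 h = (1.5423/π) × 41.70 = 20.47 h.

20.47 h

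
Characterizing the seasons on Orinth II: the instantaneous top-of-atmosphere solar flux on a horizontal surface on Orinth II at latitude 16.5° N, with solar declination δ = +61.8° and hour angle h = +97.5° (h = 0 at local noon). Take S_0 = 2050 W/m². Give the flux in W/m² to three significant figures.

cos θ_z = sin ϕ sin δ + cos ϕ cos δ cos h = 0.250304 + -0.059140 = 0.191164.
Flux = S_0 · cos θ_z = 2050 × 0.191164 = 391.9 W/m².

392 W/m²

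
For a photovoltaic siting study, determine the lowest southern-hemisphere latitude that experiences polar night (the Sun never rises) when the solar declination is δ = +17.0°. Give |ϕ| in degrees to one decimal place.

Polar night requires cos h₀ = −tan ϕ tan δ ≥ 1, i.e. tan ϕ tan δ ≤ −1.
The boundary is |tan ϕ| · |tan δ| = 1, so |ϕ| = 90° − |δ| = 90° − 17.0° = 73.0° in the southern hemisphere.

|ϕ| = 73.0°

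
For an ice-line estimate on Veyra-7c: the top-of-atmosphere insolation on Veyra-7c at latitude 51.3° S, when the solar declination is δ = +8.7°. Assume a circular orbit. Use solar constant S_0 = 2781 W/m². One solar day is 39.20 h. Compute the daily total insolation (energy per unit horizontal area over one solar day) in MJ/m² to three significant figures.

55.5 MJ/m²

cos h₀ = −tan(-51.3°) tan(+8.700°) = 0.1910, h₀ = 1.3786 rad.
Bracket: h₀ sin ϕ sin δ + cos ϕ cos δ sin h₀ = 1.3786×-0.78043×0.15126 + 0.62524×0.98849×0.98159 = -0.162741 + 0.606665 = 0.443924.
Q̄ = (S_0/π) × [bracket] = (2781/π) × 0.443924 = 392.97 W/m².
Daily total = Q̄ × 39.20 h × 3600 s/h = 392.97 × 39.20 × 3600 / 10⁶ = 55.46 MJ/m².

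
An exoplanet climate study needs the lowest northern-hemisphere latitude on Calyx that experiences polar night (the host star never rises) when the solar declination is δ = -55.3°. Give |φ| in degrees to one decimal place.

Polar night requires cos H₀ = −tan φ tan δ ≥ 1, i.e. tan φ tan δ ≤ −1.
The boundary is |tan φ| · |tan δ| = 1, so |φ| = 90° − |δ| = 90° − 55.3° = 34.7° in the northern hemisphere.

|φ| = 34.7°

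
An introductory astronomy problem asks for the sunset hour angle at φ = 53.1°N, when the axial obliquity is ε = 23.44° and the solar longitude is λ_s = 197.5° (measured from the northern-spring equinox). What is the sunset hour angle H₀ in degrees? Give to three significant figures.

H₀ = 80.8°

Solar declination: sin δ = sin ε · sin λ_s = sin 23.44° × sin 197.5° = -0.11962, so δ = -6.870°.
cos H₀ = −tan φ · tan δ = −tan(+53.1°) × tan(-6.870°) = 0.1605, so H₀ = 1.4096 rad = 80.77°.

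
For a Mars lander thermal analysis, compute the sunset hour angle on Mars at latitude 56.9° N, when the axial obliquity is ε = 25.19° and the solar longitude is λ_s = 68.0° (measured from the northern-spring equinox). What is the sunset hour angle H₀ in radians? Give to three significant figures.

H₀ = 2.29 rad

Solar declination: sin δ = sin ε · sin λ_s = sin 25.19° × sin 68.0° = 0.39463, so δ = +23.243°.
cos H₀ = −tan φ · tan δ = −tan(+56.9°) × tan(+23.243°) = -0.6588, so H₀ = 2.2901 rad = 131.21°.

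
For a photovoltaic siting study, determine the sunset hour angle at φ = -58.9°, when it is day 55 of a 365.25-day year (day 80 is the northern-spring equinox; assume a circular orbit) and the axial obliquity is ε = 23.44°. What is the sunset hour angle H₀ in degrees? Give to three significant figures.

Solar longitude: λ_s = 360° × (55 − 80)/365.25 = -24.641°, i.e. -24.641° + 360° = 335.359°.
sin δ = sin 23.44° × sin 335.359° = -0.16585, so δ = -9.547°.
cos H₀ = −tan φ · tan δ = −tan(-58.9°) × tan(-9.547°) = -0.2788, so H₀ = 1.8533 rad = 106.19°.

H₀ = 106°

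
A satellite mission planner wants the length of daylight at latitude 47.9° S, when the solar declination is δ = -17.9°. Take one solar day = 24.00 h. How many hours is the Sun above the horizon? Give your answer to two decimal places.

cos H₀ = −tan φ · tan δ = −tan(-47.9°) × tan(-17.900°) = -0.3575, so H₀ = 1.9363 rad = 110.94°.
Daylight = 2H₀/(2π) × 24.00 h = (1.9363/π) × 24.00 = 14.79 h.

14.79 h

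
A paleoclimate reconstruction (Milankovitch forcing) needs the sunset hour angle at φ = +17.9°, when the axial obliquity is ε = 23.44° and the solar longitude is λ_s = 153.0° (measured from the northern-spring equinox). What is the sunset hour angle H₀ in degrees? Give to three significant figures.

H₀ = 93.4°

Solar declination: sin δ = sin ε · sin λ_s = sin 23.44° × sin 153.0° = 0.18059, so δ = +10.404°.
cos H₀ = −tan φ · tan δ = −tan(+17.9°) × tan(+10.404°) = -0.0593, so H₀ = 1.6301 rad = 93.40°.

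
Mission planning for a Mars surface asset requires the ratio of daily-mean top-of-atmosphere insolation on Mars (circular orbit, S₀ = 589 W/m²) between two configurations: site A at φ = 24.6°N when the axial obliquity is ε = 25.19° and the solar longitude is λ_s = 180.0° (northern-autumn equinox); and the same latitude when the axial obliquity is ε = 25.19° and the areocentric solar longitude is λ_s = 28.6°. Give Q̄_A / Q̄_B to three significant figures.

— Configuration A (φ=+24.6°):
Solar declination: sin δ = sin ε · sin λ_s = sin 25.19° × sin 180.0° = 0.00000, so δ = +0.000°.
cos H₀ = −tan(+24.6°) tan(+0.000°) = -0.0000, H₀ = 1.5708 rad.
Bracket: H₀ sin φ sin δ + cos φ cos δ sin H₀ = 1.5708×0.41628×0.00000 + 0.90924×1.00000×1.00000 = 0.000000 + 0.909240 = 0.909240.
Q̄ = (S₀/π) × [bracket] = (589/π) × 0.909240 = 170.47 W/m².
— Configuration B (φ=+24.6°):
sin δ = sin 25.19° × sin 28.6° = 0.20374, so δ = +11.756°.
cos H₀ = −tan(+24.6°) tan(+11.756°) = -0.0953, H₀ = 1.6662 rad.
Bracket: H₀ sin φ sin δ + cos φ cos δ sin H₀ = 1.6662×0.41628×0.20374 + 0.90924×0.97902×0.99545 = 0.141315 + 0.886114 = 1.027429.
Q̄ = (S₀/π) × [bracket] = (589/π) × 1.027429 = 192.63 W/m².
Ratio Q̄_A / Q̄_B = 170.47 / 192.63 = 0.8850.

Q̄_A / Q̄_B ≈ 0.885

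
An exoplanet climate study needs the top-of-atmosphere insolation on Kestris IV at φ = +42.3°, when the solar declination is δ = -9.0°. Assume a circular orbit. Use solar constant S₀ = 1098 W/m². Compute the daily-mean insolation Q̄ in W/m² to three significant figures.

cos H₀ = −tan(+42.3°) tan(-9.000°) = 0.1441, H₀ = 1.4262 rad.
Bracket: H₀ sin φ sin δ + cos φ cos δ sin H₀ = 1.4262×0.67301×-0.15643 + 0.73963×0.98769×0.98956 = -0.150149 + 0.722898 = 0.572749.
Q̄ = (S₀/π) × [bracket] = (1098/π) × 0.572749 = 200.2 W/m².

Q̄ ≈ 200 W/m²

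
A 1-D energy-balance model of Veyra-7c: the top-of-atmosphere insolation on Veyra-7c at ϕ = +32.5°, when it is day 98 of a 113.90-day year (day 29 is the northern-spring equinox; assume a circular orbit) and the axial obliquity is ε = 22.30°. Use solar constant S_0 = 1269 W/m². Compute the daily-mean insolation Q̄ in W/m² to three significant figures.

Q̄ ≈ 255 W/m²

Solar longitude: L_s = 360° × (98 − 29)/113.90 = 218.086°.
sin δ = sin 22.30° × sin 218.086° = -0.23407, so δ = -13.537°.
cos h₀ = −tan(+32.5°) tan(-13.537°) = 0.1534, h₀ = 1.4168 rad.
Bracket: h₀ sin ϕ sin δ + cos ϕ cos δ sin h₀ = 1.4168×0.53730×-0.23407 + 0.84339×0.97222×0.98817 = -0.178185 + 0.810260 = 0.632075.
Q̄ = (S_0/π) × [bracket] = (1269/π) × 0.632075 = 255.3 W/m².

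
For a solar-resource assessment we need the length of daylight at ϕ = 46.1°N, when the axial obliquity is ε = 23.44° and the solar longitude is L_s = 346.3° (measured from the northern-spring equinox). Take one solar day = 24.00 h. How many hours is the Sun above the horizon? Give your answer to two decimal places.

Solar declination: sin δ = sin ε · sin L_s = sin 23.44° × sin 346.3° = -0.09421, so δ = -5.406°.
cos h₀ = −tan ϕ · tan δ = −tan(+46.1°) × tan(-5.406°) = 0.0983, so h₀ = 1.4723 rad = 84.36°.
Daylight = 2h₀/(2π) × 24.00 h = (1.4723/π) × 24.00 = 11.25 h.

11.25 h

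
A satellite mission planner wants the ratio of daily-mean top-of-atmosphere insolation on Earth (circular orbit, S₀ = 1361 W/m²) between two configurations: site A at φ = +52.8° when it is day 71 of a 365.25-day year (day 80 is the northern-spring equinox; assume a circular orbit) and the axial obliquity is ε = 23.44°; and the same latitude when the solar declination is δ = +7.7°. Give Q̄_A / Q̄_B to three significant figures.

— Configuration A (φ=+52.8°):
Solar longitude: λ_s = 360° × (71 − 80)/365.25 = -8.871°, i.e. -8.871° + 360° = 351.129°.
sin δ = sin 23.44° × sin 351.129° = -0.06134, so δ = -3.517°.
cos H₀ = −tan(+52.8°) tan(-3.517°) = 0.0810, H₀ = 1.4897 rad.
Bracket: H₀ sin φ sin δ + cos φ cos δ sin H₀ = 1.4897×0.79653×-0.06134 + 0.60460×0.99812×0.99672 = -0.072785 + 0.601484 = 0.528699.
Q̄ = (S₀/π) × [bracket] = (1361/π) × 0.528699 = 229.04 W/m².
— Configuration B (φ=+52.8°):
cos H₀ = −tan(+52.8°) tan(+7.700°) = -0.1781, H₀ = 1.7499 rad.
Bracket: H₀ sin φ sin δ + cos φ cos δ sin H₀ = 1.7499×0.79653×0.13399 + 0.60460×0.99098×0.98401 = 0.186762 + 0.589566 = 0.776328.
Q̄ = (S₀/π) × [bracket] = (1361/π) × 0.776328 = 336.32 W/m².
Ratio Q̄_A / Q̄_B = 229.04 / 336.32 = 0.6810.

Q̄_A / Q̄_B ≈ 0.681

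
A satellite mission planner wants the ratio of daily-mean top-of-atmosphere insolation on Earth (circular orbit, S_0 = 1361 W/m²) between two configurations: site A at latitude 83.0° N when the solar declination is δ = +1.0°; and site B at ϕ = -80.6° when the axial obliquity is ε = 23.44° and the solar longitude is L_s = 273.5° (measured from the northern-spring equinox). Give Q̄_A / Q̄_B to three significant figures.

— Configuration A (ϕ=+83.0°):
cos h₀ = −tan(+83.0°) tan(+1.000°) = -0.1422, h₀ = 1.7134 rad.
Bracket: h₀ sin ϕ sin δ + cos ϕ cos δ sin h₀ = 1.7134×0.99255×0.01745 + 0.12187×0.99985×0.98984 = 0.029676 + 0.120614 = 0.150290.
Q̄ = (S_0/π) × [bracket] = (1361/π) × 0.150290 = 65.109 W/m².
— Configuration B (ϕ=-80.6°):
Solar declination: sin δ = sin ε · sin L_s = sin 23.44° × sin 273.5° = -0.39705, so δ = -23.394°.
cos h₀ = −tan(-80.6°) tan(-23.394°) = -2.6132 ≤ −1 ⇒ polar day, h₀ = π.
Bracket: h₀ sin ϕ sin δ + cos ϕ cos δ sin h₀ = 3.1416×-0.98657×-0.39705 + 0.16333×0.91780×0.00000 = 1.230620 + 0.000000 = 1.230620.
Q̄ = (S_0/π) × [bracket] = (1361/π) × 1.230620 = 533.13 W/m².
Ratio Q̄_A / Q̄_B = 65.109 / 533.13 = 0.1221.

Q̄_A / Q̄_B ≈ 0.122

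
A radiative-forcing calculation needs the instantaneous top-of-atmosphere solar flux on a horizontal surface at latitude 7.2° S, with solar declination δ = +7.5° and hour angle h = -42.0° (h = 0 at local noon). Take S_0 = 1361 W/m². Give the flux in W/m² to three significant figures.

973 W/m²

cos θ_z = sin ϕ sin δ + cos ϕ cos δ cos h = -0.016359 + 0.730977 = 0.714618.
Flux = S_0 · cos θ_z = 1361 × 0.714618 = 972.6 W/m².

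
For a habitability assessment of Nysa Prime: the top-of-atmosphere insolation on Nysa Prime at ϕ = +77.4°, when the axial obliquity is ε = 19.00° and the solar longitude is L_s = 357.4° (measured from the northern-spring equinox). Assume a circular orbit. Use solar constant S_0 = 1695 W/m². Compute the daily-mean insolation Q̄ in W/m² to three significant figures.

Q̄ ≈ 106 W/m²

Solar declination: sin δ = sin ε · sin L_s = sin 19.00° × sin 357.4° = -0.01477, so δ = -0.846°.
cos h₀ = −tan(+77.4°) tan(-0.846°) = 0.0661, h₀ = 1.5047 rad.
Bracket: h₀ sin ϕ sin δ + cos ϕ cos δ sin h₀ = 1.5047×0.97592×-0.01477 + 0.21814×0.99989×0.99781 = -0.021689 + 0.217638 = 0.195949.
Q̄ = (S_0/π) × [bracket] = (1695/π) × 0.195949 = 105.7 W/m².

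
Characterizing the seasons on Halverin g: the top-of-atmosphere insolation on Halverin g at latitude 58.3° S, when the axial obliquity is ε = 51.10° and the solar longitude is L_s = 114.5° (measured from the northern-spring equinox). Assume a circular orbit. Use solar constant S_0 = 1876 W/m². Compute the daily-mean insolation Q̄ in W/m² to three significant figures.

Q̄ ≈ 0.00 W/m²

Solar declination: sin δ = sin ε · sin L_s = sin 51.10° × sin 114.5° = 0.70817, so δ = +45.086°.
cos h₀ = −tan(-58.3°) tan(+45.086°) = 1.6240 ≥ 1 ⇒ polar night, h₀ = 0 and Q̄ = 0.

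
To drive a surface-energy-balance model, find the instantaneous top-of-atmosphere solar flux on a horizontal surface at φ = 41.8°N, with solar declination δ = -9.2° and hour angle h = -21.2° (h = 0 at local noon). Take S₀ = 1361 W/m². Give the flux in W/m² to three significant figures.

789 W/m²

cos θ_z = sin φ sin δ + cos φ cos δ cos h = -0.106566 + 0.686084 = 0.579518.
Flux = S₀ · cos θ_z = 1361 × 0.579518 = 788.7 W/m².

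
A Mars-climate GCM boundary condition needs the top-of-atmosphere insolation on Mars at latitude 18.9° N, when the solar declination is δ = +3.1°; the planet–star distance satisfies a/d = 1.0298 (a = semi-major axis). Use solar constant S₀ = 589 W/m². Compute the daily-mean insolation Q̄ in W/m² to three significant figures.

Q̄ ≈ 193 W/m²

cos H₀ = −tan(+18.9°) tan(+3.100°) = -0.0185, H₀ = 1.5893 rad.
Bracket: H₀ sin φ sin δ + cos φ cos δ sin H₀ = 1.5893×0.32392×0.05408 + 0.94609×0.99854×0.99983 = 0.027841 + 0.944548 = 0.972389.
Inverse-square distance factor (a/d)² = 1.0298² = 1.060488.
Q̄ = (S₀/π) × 1.060488 × [bracket] = (589/π) × 1.060488 × 0.972389 = 193.3 W/m².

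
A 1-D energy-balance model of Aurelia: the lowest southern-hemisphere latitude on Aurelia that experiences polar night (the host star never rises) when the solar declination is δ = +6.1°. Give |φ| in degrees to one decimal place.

Polar night requires cos H₀ = −tan φ tan δ ≥ 1, i.e. tan φ tan δ ≤ −1.
The boundary is |tan φ| · |tan δ| = 1, so |φ| = 90° − |δ| = 90° − 6.1° = 83.9° in the southern hemisphere.

|φ| = 83.9°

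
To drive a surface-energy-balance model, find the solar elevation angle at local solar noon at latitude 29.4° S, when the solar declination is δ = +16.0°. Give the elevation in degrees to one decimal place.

At local noon the hour angle is zero, so the zenith angle equals |φ − δ| = |-29.4° − (+16.000°)| = 45.400°.
Elevation = 90° − 45.400° = 44.6°.

44.6°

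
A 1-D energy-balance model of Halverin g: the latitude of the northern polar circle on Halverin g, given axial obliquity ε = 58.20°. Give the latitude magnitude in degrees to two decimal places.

31.80°

The polar circle is the lowest latitude that experiences at least one full rotation of continuous daylight at the northern-summer solstice; it lies at |ϕ| = 90° − ε = 90° − 58.20° = 31.80°.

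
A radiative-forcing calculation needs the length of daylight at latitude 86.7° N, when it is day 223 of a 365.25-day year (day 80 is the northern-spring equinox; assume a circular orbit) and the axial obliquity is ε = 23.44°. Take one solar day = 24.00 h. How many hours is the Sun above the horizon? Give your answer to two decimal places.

Solar longitude: L_s = 360° × (223 − 80)/365.25 = 140.945°.
sin δ = sin 23.44° × sin 140.945° = 0.25064, so δ = +14.515°.
Sunrise equation: cos h₀ = −tan ϕ · tan δ = -4.4901 ≤ −1, so the Sun never sets (polar day) and h₀ = π.
Daylight = 2h₀/(2π) × 24.00 h = (3.1416/π) × 24.00 = 24.00 h.

24.00 h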